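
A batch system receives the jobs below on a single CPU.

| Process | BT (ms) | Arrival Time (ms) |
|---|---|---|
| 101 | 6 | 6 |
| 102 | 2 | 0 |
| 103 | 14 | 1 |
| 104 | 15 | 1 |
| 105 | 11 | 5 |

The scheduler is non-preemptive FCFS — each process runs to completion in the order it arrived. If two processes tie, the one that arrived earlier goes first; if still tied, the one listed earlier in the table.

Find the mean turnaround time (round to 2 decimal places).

25.20

Gantt: | 102 0-2 | 103 2-16 | 104 16-31 | 105 31-42 | 101 42-48 |
Completion: 101=48  102=2  103=16  104=31  105=42
Turnaround (C−A): 101=42  102=2  103=15  104=30  105=37
Turnaround times: 101=42, 102=2, 103=15, 104=30, 105=37
Average turnaround = (42+2+15+30+37) / 5 = 126/5 = 25.20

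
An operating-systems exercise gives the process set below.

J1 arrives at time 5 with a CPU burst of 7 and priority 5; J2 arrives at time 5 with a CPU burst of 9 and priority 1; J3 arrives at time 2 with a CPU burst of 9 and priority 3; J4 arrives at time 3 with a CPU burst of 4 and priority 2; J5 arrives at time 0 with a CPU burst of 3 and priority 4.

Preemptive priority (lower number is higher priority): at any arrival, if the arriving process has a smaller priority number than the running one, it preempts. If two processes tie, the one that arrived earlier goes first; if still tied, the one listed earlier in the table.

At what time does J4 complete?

Schedule: | J5 0-2 | J3 2-3 | J4 3-5 | J2 5-14 | J4 14-16 | J3 16-24 | J5 24-25 | J1 25-32 |
Completion: J1=32  J2=14  J3=24  J4=16  J5=25
Turnaround (C−A): J1=27  J2=9  J3=22  J4=13  J5=25

16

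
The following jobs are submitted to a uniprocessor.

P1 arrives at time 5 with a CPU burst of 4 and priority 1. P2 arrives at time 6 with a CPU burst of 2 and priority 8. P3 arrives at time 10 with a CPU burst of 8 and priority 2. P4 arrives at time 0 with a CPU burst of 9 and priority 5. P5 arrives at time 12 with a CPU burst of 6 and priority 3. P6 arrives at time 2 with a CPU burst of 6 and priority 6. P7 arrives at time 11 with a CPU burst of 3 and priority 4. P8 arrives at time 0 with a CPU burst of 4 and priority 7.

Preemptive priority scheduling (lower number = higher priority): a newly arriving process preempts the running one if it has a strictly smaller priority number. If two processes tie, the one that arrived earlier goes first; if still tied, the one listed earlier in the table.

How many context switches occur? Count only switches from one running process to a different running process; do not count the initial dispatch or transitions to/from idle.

9

Schedule: | P4 0-5 | P1 5-9 | P4 9-10 | P3 10-18 | P5 18-24 | P7 24-27 | P4 27-30 | P6 30-36 | P8 36-40 | P2 40-42 |
Completion: P1=9  P2=42  P3=18  P4=30  P5=24  P6=36  P7=27  P8=40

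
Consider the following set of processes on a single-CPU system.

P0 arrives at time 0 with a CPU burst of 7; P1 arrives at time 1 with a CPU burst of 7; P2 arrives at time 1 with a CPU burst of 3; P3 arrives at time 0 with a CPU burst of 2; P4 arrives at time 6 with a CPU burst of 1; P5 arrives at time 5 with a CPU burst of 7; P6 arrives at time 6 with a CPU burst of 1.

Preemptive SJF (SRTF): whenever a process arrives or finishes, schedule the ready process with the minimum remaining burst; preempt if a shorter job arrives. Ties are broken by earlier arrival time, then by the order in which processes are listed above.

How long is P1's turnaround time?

20

Timeline: | P3 0-2 | P2 2-5 | P0 5-6 | P4 6-7 | P6 7-8 | P0 8-14 | P1 14-21 | P5 21-28 |
Completion: P0=14  P1=21  P2=5  P3=2  P4=7  P5=28  P6=8
Turnaround (C−A): P0=14  P1=20  P2=4  P3=2  P4=1  P5=23  P6=2
Turnaround(P1) = completion − arrival = 21 − 1 = 20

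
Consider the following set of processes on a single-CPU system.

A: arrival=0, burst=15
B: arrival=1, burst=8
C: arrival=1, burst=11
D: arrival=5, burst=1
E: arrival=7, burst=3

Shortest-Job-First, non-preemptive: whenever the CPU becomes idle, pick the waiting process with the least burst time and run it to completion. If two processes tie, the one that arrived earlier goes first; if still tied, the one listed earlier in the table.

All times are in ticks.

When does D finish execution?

16

Timeline: | A 0-15 | D 15-16 | E 16-19 | B 19-27 | C 27-38 |
Completion: A=15  B=27  C=38  D=16  E=19
Turnaround (C−A): A=15  B=26  C=37  D=11  E=12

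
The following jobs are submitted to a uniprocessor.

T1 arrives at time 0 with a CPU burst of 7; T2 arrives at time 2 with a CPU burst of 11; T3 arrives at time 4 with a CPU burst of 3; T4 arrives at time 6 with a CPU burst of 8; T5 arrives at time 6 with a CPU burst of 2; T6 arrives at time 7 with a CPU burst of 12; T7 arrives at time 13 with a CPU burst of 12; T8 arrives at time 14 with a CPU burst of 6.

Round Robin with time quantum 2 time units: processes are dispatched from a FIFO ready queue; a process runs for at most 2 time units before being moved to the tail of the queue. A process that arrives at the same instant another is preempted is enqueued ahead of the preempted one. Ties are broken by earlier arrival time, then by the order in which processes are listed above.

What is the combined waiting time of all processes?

Timeline: | T1 0-2 | T2 2-4 | T1 4-6 | T3 6-8 | T2 8-10 | T4 10-12 | T5 12-14 | T1 14-16 | T6 16-18 | T3 18-19 | T2 19-21 | T4 21-23 | T7 23-25 | T8 25-27 | T1 27-28 | T6 28-30 | T2 30-32 | T4 32-34 | T7 34-36 | T8 36-38 | T6 38-40 | T2 40-42 | T4 42-44 | T7 44-46 | T8 46-48 | T6 48-50 | T2 50-51 | T7 51-53 | T6 53-55 | T7 55-57 | T6 57-59 | T7 59-61 |
Completion: T1=28  T2=51  T3=19  T4=44  T5=14  T6=59  T7=61  T8=48
Waiting = turnaround − burst: T1=21, T2=38, T3=12, T4=30, T5=6, T6=40, T7=36, T8=28
Total waiting = 21 + 38 + 12 + 30 + 6 + 40 + 36 + 28 = 211

211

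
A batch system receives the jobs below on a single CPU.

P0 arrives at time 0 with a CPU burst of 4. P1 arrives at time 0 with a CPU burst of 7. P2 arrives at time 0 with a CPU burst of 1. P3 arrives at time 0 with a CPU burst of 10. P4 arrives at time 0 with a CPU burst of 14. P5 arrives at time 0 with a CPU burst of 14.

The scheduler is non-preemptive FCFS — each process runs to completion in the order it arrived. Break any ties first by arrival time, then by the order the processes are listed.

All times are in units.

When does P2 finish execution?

12

Timeline: | P0 0-4 | P1 4-11 | P2 11-12 | P3 12-22 | P4 22-36 | P5 36-50 |
Completion: P0=4  P1=11  P2=12  P3=22  P4=36  P5=50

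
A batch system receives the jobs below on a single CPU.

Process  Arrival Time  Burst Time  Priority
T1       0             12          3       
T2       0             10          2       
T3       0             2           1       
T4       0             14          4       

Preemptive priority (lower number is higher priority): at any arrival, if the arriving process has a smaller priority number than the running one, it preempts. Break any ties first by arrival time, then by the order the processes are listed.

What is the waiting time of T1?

12

Timeline: | T3 0-2 | T2 2-12 | T1 12-24 | T4 24-38 |
Completion: T1=24  T2=12  T3=2  T4=38
Turnaround (C−A): T1=24  T2=12  T3=2  T4=38
Waiting(T1) = turnaround − burst = 24 − 12 = 12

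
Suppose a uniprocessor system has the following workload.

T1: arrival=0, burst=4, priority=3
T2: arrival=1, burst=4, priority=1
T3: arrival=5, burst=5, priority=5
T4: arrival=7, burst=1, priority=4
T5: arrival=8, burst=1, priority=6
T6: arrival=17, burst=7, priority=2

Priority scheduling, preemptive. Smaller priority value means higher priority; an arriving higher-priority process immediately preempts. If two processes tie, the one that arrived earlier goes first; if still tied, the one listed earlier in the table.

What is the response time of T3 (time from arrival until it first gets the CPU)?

4

Timeline: | T1 0-1 | T2 1-5 | T1 5-8 | T4 8-9 | T3 9-14 | T5 14-15 | idle 15-17 | T6 17-24 |
Completion: T1=8  T2=5  T3=14  T4=9  T5=15  T6=24
Turnaround (C−A): T1=8  T2=4  T3=9  T4=2  T5=7  T6=7
Response(T3) = first start − arrival = 9 − 5 = 4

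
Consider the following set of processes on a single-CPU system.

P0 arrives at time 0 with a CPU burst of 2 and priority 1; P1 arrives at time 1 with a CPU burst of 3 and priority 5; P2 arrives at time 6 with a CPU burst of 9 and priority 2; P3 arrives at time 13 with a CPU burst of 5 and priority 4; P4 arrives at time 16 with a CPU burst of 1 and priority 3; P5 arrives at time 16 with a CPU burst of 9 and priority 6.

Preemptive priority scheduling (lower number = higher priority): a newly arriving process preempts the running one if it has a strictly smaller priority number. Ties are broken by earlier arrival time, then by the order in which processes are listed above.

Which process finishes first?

Schedule: | P0 0-2 | P1 2-5 | idle 5-6 | P2 6-15 | P3 15-16 | P4 16-17 | P3 17-21 | P5 21-30 |
Completion: P0=2  P1=5  P2=15  P3=21  P4=17  P5=30
Finish order: P0 → P1 → P2 → P4 → P3 → P5

P0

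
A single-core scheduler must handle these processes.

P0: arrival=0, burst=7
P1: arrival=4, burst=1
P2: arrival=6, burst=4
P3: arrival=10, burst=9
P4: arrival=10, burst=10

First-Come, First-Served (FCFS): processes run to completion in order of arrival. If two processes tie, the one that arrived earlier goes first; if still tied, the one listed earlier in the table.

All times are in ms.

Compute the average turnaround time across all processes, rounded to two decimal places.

Timeline: | P0 0-7 | P1 7-8 | P2 8-12 | P3 12-21 | P4 21-31 |
Completion: P0=7  P1=8  P2=12  P3=21  P4=31
Turnaround (C−A): P0=7  P1=4  P2=6  P3=11  P4=21
Turnaround times: P0=7, P1=4, P2=6, P3=11, P4=21
Average turnaround = (7+4+6+11+21) / 5 = 49/5 = 9.80

9.80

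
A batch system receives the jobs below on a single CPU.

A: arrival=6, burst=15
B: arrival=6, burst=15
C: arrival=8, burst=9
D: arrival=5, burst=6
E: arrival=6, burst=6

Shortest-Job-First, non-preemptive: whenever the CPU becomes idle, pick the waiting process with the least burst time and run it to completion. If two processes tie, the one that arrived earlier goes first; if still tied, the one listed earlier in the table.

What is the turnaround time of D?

Gantt: | idle 0-5 | D 5-11 | E 11-17 | C 17-26 | A 26-41 | B 41-56 |
Completion: A=41  B=56  C=26  D=11  E=17
Turnaround(D) = completion − arrival = 11 − 5 = 6

6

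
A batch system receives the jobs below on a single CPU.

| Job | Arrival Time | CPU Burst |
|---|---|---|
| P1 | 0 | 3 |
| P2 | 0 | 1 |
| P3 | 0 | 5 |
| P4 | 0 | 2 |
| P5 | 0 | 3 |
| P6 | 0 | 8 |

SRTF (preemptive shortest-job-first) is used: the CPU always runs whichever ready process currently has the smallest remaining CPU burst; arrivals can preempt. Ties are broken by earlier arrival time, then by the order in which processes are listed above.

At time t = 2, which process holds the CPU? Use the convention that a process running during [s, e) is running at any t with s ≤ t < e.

P4

Gantt: | P2 0-1 | P4 1-3 | P1 3-6 | P5 6-9 | P3 9-14 | P6 14-22 |
Completion: P1=6  P2=1  P3=14  P4=3  P5=9  P6=22
Turnaround (C−A): P1=6  P2=1  P3=14  P4=3  P5=9  P6=22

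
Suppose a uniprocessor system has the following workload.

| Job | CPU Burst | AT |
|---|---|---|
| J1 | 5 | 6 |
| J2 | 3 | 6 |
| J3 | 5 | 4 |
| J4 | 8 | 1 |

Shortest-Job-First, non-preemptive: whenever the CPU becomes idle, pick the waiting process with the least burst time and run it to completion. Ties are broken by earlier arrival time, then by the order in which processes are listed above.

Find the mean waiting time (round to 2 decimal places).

5.50

Schedule: | idle 0-1 | J4 1-9 | J2 9-12 | J3 12-17 | J1 17-22 |
Completion: J1=22  J2=12  J3=17  J4=9
Turnaround (C−A): J1=16  J2=6  J3=13  J4=8
Waiting times: J1=11, J2=3, J3=8, J4=0
Average waiting = (11+3+8+0) / 4 = 22/4 = 5.50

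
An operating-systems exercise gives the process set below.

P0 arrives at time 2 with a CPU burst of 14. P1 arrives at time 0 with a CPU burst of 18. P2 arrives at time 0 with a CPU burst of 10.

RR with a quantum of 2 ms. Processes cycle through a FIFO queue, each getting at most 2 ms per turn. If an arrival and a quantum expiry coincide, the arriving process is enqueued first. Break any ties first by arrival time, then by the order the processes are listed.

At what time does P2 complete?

Gantt: | P1 0-2 | P2 2-4 | P0 4-6 | P1 6-8 | P2 8-10 | P0 10-12 | P1 12-14 | P2 14-16 | P0 16-18 | P1 18-20 | P2 20-22 | P0 22-24 | P1 24-26 | P2 26-28 | P0 28-30 | P1 30-32 | P0 32-34 | P1 34-36 | P0 36-38 | P1 38-42 |
Completion: P0=38  P1=42  P2=28
Turnaround (C−A): P0=36  P1=42  P2=28

28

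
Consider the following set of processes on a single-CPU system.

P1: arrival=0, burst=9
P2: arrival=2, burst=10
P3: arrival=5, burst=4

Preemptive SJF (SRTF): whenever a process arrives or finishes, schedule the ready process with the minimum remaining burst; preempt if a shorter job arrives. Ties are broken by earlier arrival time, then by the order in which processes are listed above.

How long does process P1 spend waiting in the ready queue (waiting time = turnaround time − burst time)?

0

Schedule: | P1 0-9 | P3 9-13 | P2 13-23 |
Completion: P1=9  P2=23  P3=13
Turnaround (C−A): P1=9  P2=21  P3=8
Waiting(P1) = turnaround − burst = 9 − 9 = 0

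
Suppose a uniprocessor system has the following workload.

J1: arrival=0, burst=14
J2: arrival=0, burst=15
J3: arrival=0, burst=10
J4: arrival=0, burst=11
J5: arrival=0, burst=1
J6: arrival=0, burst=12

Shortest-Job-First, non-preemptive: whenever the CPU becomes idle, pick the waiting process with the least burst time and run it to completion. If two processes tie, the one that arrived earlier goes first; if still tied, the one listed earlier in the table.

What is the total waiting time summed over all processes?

Timeline: | J5 0-1 | J3 1-11 | J4 11-22 | J6 22-34 | J1 34-48 | J2 48-63 |
Completion: J1=48  J2=63  J3=11  J4=22  J5=1  J6=34
Turnaround (C−A): J1=48  J2=63  J3=11  J4=22  J5=1  J6=34
Waiting = turnaround − burst: J1=34, J2=48, J3=1, J4=11, J5=0, J6=22
Total waiting = 34 + 48 + 1 + 11 + 0 + 22 = 116

116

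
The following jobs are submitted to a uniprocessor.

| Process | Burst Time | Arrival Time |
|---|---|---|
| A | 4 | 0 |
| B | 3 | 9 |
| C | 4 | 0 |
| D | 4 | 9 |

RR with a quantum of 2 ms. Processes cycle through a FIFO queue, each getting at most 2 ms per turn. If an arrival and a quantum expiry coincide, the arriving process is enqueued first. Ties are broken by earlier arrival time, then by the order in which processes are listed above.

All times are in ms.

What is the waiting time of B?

Gantt: | A 0-2 | C 2-4 | A 4-6 | C 6-8 | idle 8-9 | B 9-11 | D 11-13 | B 13-14 | D 14-16 |
Completion: A=6  B=14  C=8  D=16
Waiting(B) = turnaround − burst = 5 − 3 = 2

2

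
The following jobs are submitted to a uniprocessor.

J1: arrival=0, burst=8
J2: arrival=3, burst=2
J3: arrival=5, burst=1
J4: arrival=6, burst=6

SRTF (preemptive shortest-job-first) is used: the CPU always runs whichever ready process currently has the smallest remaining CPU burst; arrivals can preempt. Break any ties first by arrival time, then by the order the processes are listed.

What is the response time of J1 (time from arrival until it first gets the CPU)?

Gantt: | J1 0-3 | J2 3-5 | J3 5-6 | J1 6-11 | J4 11-17 |
Completion: J1=11  J2=5  J3=6  J4=17
Response(J1) = first start − arrival = 0 − 0 = 0

0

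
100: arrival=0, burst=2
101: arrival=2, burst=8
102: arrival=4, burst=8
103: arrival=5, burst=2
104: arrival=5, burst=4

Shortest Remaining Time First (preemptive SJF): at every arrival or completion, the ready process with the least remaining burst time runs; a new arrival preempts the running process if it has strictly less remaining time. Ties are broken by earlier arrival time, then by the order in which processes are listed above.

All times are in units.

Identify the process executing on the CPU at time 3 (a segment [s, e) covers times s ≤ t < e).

Schedule: | 100 0-2 | 101 2-5 | 103 5-7 | 104 7-11 | 101 11-16 | 102 16-24 |
Completion: 100=2  101=16  102=24  103=7  104=11
Turnaround (C−A): 100=2  101=14  102=20  103=2  104=6

101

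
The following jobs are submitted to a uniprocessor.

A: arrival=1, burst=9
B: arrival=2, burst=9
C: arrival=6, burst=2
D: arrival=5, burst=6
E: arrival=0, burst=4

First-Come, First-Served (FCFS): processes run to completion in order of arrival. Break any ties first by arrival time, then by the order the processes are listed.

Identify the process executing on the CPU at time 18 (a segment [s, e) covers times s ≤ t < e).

Schedule: | E 0-4 | A 4-13 | B 13-22 | D 22-28 | C 28-30 |
Completion: A=13  B=22  C=30  D=28  E=4
Turnaround (C−A): A=12  B=20  C=24  D=23  E=4

B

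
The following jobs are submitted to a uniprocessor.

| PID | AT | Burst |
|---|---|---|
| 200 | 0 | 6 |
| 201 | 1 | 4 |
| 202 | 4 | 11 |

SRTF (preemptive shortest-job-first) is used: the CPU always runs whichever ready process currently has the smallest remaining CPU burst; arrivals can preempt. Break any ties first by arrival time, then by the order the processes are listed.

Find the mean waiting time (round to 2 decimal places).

3.33

Timeline: | 200 0-1 | 201 1-5 | 200 5-10 | 202 10-21 |
Completion: 200=10  201=5  202=21
Waiting times: 200=4, 201=0, 202=6
Average waiting = (4+0+6) / 3 = 10/3 = 3.33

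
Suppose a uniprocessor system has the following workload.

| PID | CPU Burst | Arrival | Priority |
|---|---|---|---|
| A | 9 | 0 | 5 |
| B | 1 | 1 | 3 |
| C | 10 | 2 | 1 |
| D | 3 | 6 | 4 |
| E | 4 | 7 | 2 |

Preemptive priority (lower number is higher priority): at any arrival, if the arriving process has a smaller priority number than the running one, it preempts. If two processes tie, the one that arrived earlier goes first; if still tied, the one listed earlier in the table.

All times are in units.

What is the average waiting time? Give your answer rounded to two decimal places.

6.60

Gantt: | A 0-1 | B 1-2 | C 2-12 | E 12-16 | D 16-19 | A 19-27 |
Completion: A=27  B=2  C=12  D=19  E=16
Waiting times: A=18, B=0, C=0, D=10, E=5
Average waiting = (18+0+0+10+5) / 5 = 33/5 = 6.60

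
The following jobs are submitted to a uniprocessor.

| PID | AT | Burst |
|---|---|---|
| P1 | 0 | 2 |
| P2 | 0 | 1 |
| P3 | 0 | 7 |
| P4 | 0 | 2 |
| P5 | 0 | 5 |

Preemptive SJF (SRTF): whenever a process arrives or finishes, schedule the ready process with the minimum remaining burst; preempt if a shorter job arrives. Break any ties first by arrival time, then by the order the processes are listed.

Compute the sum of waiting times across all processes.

19

Gantt: | P2 0-1 | P1 1-3 | P4 3-5 | P5 5-10 | P3 10-17 |
Completion: P1=3  P2=1  P3=17  P4=5  P5=10
Turnaround (C−A): P1=3  P2=1  P3=17  P4=5  P5=10
Waiting = turnaround − burst: P1=1, P2=0, P3=10, P4=3, P5=5
Total waiting = 1 + 0 + 10 + 3 + 5 = 19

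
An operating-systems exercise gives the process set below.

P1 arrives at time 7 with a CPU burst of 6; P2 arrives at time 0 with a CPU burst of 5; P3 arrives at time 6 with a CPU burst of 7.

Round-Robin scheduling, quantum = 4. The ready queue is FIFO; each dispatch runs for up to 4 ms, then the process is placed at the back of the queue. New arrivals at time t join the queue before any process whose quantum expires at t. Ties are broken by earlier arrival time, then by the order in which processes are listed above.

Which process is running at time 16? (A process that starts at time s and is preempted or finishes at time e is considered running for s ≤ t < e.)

P3

Schedule: | P2 0-5 | idle 5-6 | P3 6-10 | P1 10-14 | P3 14-17 | P1 17-19 |
Completion: P1=19  P2=5  P3=17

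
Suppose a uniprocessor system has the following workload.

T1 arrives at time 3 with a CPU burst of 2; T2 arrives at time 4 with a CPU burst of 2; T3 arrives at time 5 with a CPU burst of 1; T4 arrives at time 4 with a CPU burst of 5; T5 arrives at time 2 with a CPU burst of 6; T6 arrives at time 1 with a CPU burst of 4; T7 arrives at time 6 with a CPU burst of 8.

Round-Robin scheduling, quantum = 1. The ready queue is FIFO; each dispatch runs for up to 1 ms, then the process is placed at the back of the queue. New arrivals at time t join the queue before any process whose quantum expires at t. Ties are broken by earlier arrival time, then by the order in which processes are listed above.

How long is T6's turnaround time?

Gantt: | idle 0-1 | T6 1-2 | T5 2-3 | T6 3-4 | T1 4-5 | T5 5-6 | T2 6-7 | T4 7-8 | T6 8-9 | T3 9-10 | T1 10-11 | T7 11-12 | T5 12-13 | T2 13-14 | T4 14-15 | T6 15-16 | T7 16-17 | T5 17-18 | T4 18-19 | T7 19-20 | T5 20-21 | T4 21-22 | T7 22-23 | T5 23-24 | T4 24-25 | T7 25-29 |
Completion: T1=11  T2=14  T3=10  T4=25  T5=24  T6=16  T7=29
Turnaround(T6) = completion − arrival = 16 − 1 = 15

15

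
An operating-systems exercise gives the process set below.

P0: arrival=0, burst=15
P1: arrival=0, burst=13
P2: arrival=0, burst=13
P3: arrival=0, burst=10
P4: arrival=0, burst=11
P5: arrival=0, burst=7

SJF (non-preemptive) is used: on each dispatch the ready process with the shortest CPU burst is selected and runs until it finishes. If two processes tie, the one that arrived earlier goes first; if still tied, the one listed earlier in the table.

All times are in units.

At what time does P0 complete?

69

Timeline: | P5 0-7 | P3 7-17 | P4 17-28 | P1 28-41 | P2 41-54 | P0 54-69 |
Completion: P0=69  P1=41  P2=54  P3=17  P4=28  P5=7
Turnaround (C−A): P0=69  P1=41  P2=54  P3=17  P4=28  P5=7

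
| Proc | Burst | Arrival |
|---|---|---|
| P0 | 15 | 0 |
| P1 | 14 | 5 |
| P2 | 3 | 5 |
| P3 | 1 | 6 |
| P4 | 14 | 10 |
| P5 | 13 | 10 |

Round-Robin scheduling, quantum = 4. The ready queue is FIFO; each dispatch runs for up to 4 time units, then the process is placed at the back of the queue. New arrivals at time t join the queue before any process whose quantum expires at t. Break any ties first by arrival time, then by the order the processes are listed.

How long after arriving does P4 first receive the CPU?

Gantt: | P0 0-8 | P1 8-12 | P2 12-15 | P3 15-16 | P0 16-20 | P4 20-24 | P5 24-28 | P1 28-32 | P0 32-35 | P4 35-39 | P5 39-43 | P1 43-47 | P4 47-51 | P5 51-55 | P1 55-57 | P4 57-59 | P5 59-60 |
Completion: P0=35  P1=57  P2=15  P3=16  P4=59  P5=60
Turnaround (C−A): P0=35  P1=52  P2=10  P3=10  P4=49  P5=50
Response(P4) = first start − arrival = 20 − 10 = 10

10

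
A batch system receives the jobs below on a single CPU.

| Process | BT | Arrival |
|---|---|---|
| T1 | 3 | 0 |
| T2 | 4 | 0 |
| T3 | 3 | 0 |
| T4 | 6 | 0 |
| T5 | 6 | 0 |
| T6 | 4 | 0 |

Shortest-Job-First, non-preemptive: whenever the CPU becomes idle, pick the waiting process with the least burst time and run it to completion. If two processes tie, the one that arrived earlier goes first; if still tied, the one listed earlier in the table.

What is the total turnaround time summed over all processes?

79

Gantt: | T1 0-3 | T3 3-6 | T2 6-10 | T6 10-14 | T4 14-20 | T5 20-26 |
Completion: T1=3  T2=10  T3=6  T4=20  T5=26  T6=14
Turnaround (C−A): T1=3  T2=10  T3=6  T4=20  T5=26  T6=14
Turnaround = completion − arrival: T1=3, T2=10, T3=6, T4=20, T5=26, T6=14
Total turnaround = 3 + 10 + 6 + 20 + 26 + 14 = 79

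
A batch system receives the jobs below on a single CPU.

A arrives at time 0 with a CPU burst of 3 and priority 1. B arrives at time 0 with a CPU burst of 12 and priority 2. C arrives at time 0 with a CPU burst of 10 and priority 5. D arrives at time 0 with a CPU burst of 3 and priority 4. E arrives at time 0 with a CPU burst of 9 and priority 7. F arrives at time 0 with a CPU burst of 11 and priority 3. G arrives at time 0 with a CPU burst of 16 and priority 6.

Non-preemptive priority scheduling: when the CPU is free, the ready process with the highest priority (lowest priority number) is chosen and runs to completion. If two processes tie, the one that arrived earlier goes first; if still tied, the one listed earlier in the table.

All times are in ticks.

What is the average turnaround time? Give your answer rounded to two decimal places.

Timeline: | A 0-3 | B 3-15 | F 15-26 | D 26-29 | C 29-39 | G 39-55 | E 55-64 |
Completion: A=3  B=15  C=39  D=29  E=64  F=26  G=55
Turnaround (C−A): A=3  B=15  C=39  D=29  E=64  F=26  G=55
Turnaround times: A=3, B=15, C=39, D=29, E=64, F=26, G=55
Average turnaround = (3+15+39+29+64+26+55) / 7 = 231/7 = 33.00

33.00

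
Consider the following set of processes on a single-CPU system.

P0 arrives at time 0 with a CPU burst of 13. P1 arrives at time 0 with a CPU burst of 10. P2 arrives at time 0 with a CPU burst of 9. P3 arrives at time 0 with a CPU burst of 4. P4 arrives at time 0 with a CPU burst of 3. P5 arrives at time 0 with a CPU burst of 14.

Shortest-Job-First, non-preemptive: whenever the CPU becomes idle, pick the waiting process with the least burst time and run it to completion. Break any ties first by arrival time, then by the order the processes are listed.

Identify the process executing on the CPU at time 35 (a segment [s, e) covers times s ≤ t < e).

Schedule: | P4 0-3 | P3 3-7 | P2 7-16 | P1 16-26 | P0 26-39 | P5 39-53 |
Completion: P0=39  P1=26  P2=16  P3=7  P4=3  P5=53
Turnaround (C−A): P0=39  P1=26  P2=16  P3=7  P4=3  P5=53

P0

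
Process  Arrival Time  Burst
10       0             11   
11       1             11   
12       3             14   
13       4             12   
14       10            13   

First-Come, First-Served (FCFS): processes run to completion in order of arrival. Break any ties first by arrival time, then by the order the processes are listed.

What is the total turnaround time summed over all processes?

Schedule: | 10 0-11 | 11 11-22 | 12 22-36 | 13 36-48 | 14 48-61 |
Completion: 10=11  11=22  12=36  13=48  14=61
Turnaround = completion − arrival: 10=11, 11=21, 12=33, 13=44, 14=51
Total turnaround = 11 + 21 + 33 + 44 + 51 = 160

160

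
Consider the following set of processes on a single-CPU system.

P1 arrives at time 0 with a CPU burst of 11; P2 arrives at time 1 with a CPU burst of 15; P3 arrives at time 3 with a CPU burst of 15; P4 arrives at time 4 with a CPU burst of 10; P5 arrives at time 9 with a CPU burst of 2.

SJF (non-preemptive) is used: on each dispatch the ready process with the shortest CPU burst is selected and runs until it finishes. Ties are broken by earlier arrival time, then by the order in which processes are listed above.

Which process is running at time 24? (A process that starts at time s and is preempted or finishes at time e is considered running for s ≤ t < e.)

Gantt: | P1 0-11 | P5 11-13 | P4 13-23 | P2 23-38 | P3 38-53 |
Completion: P1=11  P2=38  P3=53  P4=23  P5=13

P2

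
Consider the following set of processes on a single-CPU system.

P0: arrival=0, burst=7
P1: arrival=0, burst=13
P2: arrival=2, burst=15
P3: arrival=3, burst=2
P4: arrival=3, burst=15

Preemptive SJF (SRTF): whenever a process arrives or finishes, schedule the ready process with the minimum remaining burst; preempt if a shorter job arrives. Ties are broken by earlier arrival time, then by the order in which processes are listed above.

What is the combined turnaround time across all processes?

Gantt: | P0 0-3 | P3 3-5 | P0 5-9 | P1 9-22 | P2 22-37 | P4 37-52 |
Completion: P0=9  P1=22  P2=37  P3=5  P4=52
Turnaround (C−A): P0=9  P1=22  P2=35  P3=2  P4=49
Turnaround = completion − arrival: P0=9, P1=22, P2=35, P3=2, P4=49
Total turnaround = 9 + 22 + 35 + 2 + 49 = 117

117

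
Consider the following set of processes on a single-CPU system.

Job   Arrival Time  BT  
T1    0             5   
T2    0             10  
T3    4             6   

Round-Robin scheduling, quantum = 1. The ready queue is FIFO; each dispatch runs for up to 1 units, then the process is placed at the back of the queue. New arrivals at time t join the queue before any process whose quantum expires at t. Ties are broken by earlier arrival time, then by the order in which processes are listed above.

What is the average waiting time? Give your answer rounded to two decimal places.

Schedule: | T1 0-1 | T2 1-2 | T1 2-3 | T2 3-4 | T1 4-5 | T3 5-6 | T2 6-7 | T1 7-8 | T3 8-9 | T2 9-10 | T1 10-11 | T3 11-12 | T2 12-13 | T3 13-14 | T2 14-15 | T3 15-16 | T2 16-17 | T3 17-18 | T2 18-21 |
Completion: T1=11  T2=21  T3=18
Waiting times: T1=6, T2=11, T3=8
Average waiting = (6+11+8) / 3 = 25/3 = 8.33

8.33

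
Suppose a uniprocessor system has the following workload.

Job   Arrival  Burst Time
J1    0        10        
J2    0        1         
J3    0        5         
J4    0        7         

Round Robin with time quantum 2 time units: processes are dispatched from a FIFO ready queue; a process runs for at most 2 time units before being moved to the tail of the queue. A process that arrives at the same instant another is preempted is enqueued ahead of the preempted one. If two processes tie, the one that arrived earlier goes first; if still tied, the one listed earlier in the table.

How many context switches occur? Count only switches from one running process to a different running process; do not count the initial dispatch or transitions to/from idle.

12

Schedule: | J1 0-2 | J2 2-3 | J3 3-5 | J4 5-7 | J1 7-9 | J3 9-11 | J4 11-13 | J1 13-15 | J3 15-16 | J4 16-18 | J1 18-20 | J4 20-21 | J1 21-23 |
Completion: J1=23  J2=3  J3=16  J4=21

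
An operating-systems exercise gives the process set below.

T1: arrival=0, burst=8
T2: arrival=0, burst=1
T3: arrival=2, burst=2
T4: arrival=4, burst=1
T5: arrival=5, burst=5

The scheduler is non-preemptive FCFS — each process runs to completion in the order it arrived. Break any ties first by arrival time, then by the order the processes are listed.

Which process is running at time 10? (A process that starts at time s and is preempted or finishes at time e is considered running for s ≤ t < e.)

Schedule: | T1 0-8 | T2 8-9 | T3 9-11 | T4 11-12 | T5 12-17 |
Completion: T1=8  T2=9  T3=11  T4=12  T5=17

T3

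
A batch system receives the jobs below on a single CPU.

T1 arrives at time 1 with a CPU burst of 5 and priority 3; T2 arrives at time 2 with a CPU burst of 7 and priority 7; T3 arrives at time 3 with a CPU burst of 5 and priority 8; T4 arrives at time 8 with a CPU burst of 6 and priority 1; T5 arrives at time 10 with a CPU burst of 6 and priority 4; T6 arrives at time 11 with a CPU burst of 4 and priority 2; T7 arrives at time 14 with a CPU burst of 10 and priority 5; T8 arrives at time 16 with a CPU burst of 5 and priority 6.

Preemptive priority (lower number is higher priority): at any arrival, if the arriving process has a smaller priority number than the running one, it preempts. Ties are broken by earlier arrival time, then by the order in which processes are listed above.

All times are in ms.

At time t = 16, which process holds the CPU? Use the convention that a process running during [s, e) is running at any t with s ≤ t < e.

Schedule: | idle 0-1 | T1 1-6 | T2 6-8 | T4 8-14 | T6 14-18 | T5 18-24 | T7 24-34 | T8 34-39 | T2 39-44 | T3 44-49 |
Completion: T1=6  T2=44  T3=49  T4=14  T5=24  T6=18  T7=34  T8=39
Turnaround (C−A): T1=5  T2=42  T3=46  T4=6  T5=14  T6=7  T7=20  T8=23

T6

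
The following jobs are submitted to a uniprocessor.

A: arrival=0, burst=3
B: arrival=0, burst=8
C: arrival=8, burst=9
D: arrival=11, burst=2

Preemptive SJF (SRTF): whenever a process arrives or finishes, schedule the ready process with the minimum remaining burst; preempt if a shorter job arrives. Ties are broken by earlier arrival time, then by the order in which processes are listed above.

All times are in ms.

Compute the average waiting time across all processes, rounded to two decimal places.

2.00

Timeline: | A 0-3 | B 3-11 | D 11-13 | C 13-22 |
Completion: A=3  B=11  C=22  D=13
Turnaround (C−A): A=3  B=11  C=14  D=2
Waiting times: A=0, B=3, C=5, D=0
Average waiting = (0+3+5+0) / 4 = 8/4 = 2.00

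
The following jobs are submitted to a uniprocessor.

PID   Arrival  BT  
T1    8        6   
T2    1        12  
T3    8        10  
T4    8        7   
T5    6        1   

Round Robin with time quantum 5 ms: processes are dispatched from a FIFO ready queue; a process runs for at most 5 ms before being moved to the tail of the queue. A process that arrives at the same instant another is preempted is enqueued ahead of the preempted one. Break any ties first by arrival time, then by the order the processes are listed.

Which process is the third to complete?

Gantt: | idle 0-1 | T2 1-6 | T5 6-7 | T2 7-12 | T1 12-17 | T3 17-22 | T4 22-27 | T2 27-29 | T1 29-30 | T3 30-35 | T4 35-37 |
Completion: T1=30  T2=29  T3=35  T4=37  T5=7
Turnaround (C−A): T1=22  T2=28  T3=27  T4=29  T5=1
Finish order: T5 → T2 → T1 → T3 → T4

T1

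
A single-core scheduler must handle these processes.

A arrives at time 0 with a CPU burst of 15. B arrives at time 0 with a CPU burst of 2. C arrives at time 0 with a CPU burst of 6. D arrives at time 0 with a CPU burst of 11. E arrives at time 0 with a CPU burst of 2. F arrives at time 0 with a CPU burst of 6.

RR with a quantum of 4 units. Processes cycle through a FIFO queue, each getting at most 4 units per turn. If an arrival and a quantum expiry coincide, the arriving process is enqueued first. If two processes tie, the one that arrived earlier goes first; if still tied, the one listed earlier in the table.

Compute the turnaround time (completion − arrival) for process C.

Gantt: | A 0-4 | B 4-6 | C 6-10 | D 10-14 | E 14-16 | F 16-20 | A 20-24 | C 24-26 | D 26-30 | F 30-32 | A 32-36 | D 36-39 | A 39-42 |
Completion: A=42  B=6  C=26  D=39  E=16  F=32
Turnaround(C) = completion − arrival = 26 − 0 = 26

26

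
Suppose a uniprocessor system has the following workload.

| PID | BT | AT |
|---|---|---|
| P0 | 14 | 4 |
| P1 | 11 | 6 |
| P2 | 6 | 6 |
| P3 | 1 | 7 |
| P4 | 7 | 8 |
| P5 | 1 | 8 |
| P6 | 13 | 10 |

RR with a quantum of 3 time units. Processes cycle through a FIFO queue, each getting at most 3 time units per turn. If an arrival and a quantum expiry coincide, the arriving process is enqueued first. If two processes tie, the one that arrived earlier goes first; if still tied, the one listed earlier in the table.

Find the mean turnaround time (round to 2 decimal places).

Schedule: | idle 0-4 | P0 4-7 | P1 7-10 | P2 10-13 | P3 13-14 | P0 14-17 | P4 17-20 | P5 20-21 | P6 21-24 | P1 24-27 | P2 27-30 | P0 30-33 | P4 33-36 | P6 36-39 | P1 39-42 | P0 42-45 | P4 45-46 | P6 46-49 | P1 49-51 | P0 51-53 | P6 53-57 |
Completion: P0=53  P1=51  P2=30  P3=14  P4=46  P5=21  P6=57
Turnaround (C−A): P0=49  P1=45  P2=24  P3=7  P4=38  P5=13  P6=47
Turnaround times: P0=49, P1=45, P2=24, P3=7, P4=38, P5=13, P6=47
Average turnaround = (49+45+24+7+38+13+47) / 7 = 223/7 = 31.86

31.86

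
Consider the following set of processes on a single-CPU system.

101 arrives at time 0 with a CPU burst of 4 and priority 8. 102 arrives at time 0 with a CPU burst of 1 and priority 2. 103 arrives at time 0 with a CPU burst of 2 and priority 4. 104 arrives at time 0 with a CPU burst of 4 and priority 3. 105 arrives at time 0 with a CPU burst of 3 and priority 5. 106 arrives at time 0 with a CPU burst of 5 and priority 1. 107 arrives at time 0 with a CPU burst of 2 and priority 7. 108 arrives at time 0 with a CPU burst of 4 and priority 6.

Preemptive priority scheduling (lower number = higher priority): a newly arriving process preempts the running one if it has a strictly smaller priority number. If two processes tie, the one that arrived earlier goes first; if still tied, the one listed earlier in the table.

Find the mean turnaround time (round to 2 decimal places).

14.13

Schedule: | 106 0-5 | 102 5-6 | 104 6-10 | 103 10-12 | 105 12-15 | 108 15-19 | 107 19-21 | 101 21-25 |
Completion: 101=25  102=6  103=12  104=10  105=15  106=5  107=21  108=19
Turnaround (C−A): 101=25  102=6  103=12  104=10  105=15  106=5  107=21  108=19
Turnaround times: 101=25, 102=6, 103=12, 104=10, 105=15, 106=5, 107=21, 108=19
Average turnaround = (25+6+12+10+15+5+21+19) / 8 = 113/8 = 14.13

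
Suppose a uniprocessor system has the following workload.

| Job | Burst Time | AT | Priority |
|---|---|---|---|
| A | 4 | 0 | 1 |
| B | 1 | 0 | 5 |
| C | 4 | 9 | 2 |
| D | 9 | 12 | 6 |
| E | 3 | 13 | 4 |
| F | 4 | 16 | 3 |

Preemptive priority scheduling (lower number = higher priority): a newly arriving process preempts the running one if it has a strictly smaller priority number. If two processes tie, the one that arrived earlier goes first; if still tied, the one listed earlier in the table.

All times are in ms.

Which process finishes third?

Schedule: | A 0-4 | B 4-5 | idle 5-9 | C 9-13 | E 13-16 | F 16-20 | D 20-29 |
Completion: A=4  B=5  C=13  D=29  E=16  F=20
Finish order: A → B → C → E → F → D

C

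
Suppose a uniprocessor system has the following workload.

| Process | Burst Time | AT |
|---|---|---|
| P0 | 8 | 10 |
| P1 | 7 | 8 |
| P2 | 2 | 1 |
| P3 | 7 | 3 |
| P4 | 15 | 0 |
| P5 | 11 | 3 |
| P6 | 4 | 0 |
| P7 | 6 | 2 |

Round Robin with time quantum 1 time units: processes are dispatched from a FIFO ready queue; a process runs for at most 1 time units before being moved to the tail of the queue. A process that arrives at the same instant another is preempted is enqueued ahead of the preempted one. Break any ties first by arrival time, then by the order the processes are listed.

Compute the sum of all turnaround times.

299

Timeline: | P4 0-1 | P6 1-2 | P2 2-3 | P4 3-4 | P7 4-5 | P6 5-6 | P3 6-7 | P5 7-8 | P2 8-9 | P4 9-10 | P7 10-11 | P6 11-12 | P3 12-13 | P1 13-14 | P5 14-15 | P0 15-16 | P4 16-17 | P7 17-18 | P6 18-19 | P3 19-20 | P1 20-21 | P5 21-22 | P0 22-23 | P4 23-24 | P7 24-25 | P3 25-26 | P1 26-27 | P5 27-28 | P0 28-29 | P4 29-30 | P7 30-31 | P3 31-32 | P1 32-33 | P5 33-34 | P0 34-35 | P4 35-36 | P7 36-37 | P3 37-38 | P1 38-39 | P5 39-40 | P0 40-41 | P4 41-42 | P3 42-43 | P1 43-44 | P5 44-45 | P0 45-46 | P4 46-47 | P1 47-48 | P5 48-49 | P0 49-50 | P4 50-51 | P5 51-52 | P0 52-53 | P4 53-54 | P5 54-55 | P4 55-56 | P5 56-57 | P4 57-60 |
Completion: P0=53  P1=48  P2=9  P3=43  P4=60  P5=57  P6=19  P7=37
Turnaround = completion − arrival: P0=43, P1=40, P2=8, P3=40, P4=60, P5=54, P6=19, P7=35
Total turnaround = 43 + 40 + 8 + 40 + 60 + 54 + 19 + 35 = 299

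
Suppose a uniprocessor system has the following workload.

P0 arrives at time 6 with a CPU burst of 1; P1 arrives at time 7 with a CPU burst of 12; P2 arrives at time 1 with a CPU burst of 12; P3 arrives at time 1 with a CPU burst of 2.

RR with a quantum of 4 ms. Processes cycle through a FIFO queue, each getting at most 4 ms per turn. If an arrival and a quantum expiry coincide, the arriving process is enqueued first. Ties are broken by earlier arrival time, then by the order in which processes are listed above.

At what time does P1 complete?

28

Gantt: | idle 0-1 | P2 1-5 | P3 5-7 | P2 7-11 | P0 11-12 | P1 12-16 | P2 16-20 | P1 20-28 |
Completion: P0=12  P1=28  P2=20  P3=7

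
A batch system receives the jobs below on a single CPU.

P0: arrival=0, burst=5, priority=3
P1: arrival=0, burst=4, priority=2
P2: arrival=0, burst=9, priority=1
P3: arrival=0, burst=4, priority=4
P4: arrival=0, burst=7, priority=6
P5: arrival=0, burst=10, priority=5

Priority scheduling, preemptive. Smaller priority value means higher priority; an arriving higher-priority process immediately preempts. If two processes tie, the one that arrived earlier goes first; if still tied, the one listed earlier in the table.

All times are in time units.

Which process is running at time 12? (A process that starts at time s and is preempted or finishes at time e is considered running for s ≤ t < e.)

P1

Schedule: | P2 0-9 | P1 9-13 | P0 13-18 | P3 18-22 | P5 22-32 | P4 32-39 |
Completion: P0=18  P1=13  P2=9  P3=22  P4=39  P5=32
Turnaround (C−A): P0=18  P1=13  P2=9  P3=22  P4=39  P5=32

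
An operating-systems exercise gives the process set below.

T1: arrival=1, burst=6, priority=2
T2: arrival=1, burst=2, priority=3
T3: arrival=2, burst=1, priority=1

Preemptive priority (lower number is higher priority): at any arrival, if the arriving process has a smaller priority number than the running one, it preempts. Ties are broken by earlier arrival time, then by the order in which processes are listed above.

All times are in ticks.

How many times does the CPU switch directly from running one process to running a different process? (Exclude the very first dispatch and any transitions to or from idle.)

3

Timeline: | idle 0-1 | T1 1-2 | T3 2-3 | T1 3-8 | T2 8-10 |
Completion: T1=8  T2=10  T3=3
Turnaround (C−A): T1=7  T2=9  T3=1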